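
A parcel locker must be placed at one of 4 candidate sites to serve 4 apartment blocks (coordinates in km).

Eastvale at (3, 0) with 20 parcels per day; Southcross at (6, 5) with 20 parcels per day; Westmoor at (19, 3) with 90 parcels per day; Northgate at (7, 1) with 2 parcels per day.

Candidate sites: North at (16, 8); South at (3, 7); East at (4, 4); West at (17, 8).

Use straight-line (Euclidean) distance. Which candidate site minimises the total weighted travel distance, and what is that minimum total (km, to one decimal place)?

Total weighted distance at each candidate:
  North (16, 8): total = 1061.7
  South (3, 7): total = 1710.9
  East (4, 4): total = 1488.7
  West (17, 8): total = 1059.6
Minimum is at West with total 1059.6 km.

West, total 1059.6 km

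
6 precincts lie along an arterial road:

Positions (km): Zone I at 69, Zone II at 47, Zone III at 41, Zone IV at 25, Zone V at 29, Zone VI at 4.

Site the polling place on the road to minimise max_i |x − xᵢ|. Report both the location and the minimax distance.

location 36.5, max distance 32.5

The 1-center on a line is the midpoint of the two extreme points: leftmost at 4, rightmost at 69.
Optimal location = (4 + 69)/2 = 36.5; maximum distance = (69 − 4)/2 = 32.5.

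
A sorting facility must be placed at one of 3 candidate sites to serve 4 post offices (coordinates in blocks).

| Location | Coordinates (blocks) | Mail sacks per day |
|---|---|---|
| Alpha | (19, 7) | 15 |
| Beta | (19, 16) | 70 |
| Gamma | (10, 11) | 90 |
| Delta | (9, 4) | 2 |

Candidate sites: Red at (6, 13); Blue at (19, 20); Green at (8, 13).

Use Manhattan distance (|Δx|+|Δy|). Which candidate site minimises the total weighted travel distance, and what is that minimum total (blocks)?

Green, total 1615 blocks

Total weighted distance at each candidate:
  Red (6, 13): total = 1969
  Blue (19, 20): total = 2147
  Green (8, 13): total = 1615
Minimum is at Green with total 1615 blocks.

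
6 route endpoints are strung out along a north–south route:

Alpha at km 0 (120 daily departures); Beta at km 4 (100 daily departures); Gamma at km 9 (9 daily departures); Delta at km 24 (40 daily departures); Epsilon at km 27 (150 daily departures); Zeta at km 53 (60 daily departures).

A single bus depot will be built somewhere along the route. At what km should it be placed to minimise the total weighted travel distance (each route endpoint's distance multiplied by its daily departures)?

x = 24

For a sum of weighted absolute distances on a line, the optimum is the weighted median (not the mean). Total weight W = 479; half-weight = 239.5.
Sort by position and accumulate weight:
  km 0 (Alpha, w=120) → cum 120
  km 4 (Beta, w=100) → cum 220
  km 9 (Gamma, w=9) → cum 229
  km 24 (Delta, w=40) → cum 269  ≥ 239.5 → median here
  km 27 (Epsilon, w=150) → cum 419
  km 53 (Zeta, w=60) → cum 479
Optimal location: km 24.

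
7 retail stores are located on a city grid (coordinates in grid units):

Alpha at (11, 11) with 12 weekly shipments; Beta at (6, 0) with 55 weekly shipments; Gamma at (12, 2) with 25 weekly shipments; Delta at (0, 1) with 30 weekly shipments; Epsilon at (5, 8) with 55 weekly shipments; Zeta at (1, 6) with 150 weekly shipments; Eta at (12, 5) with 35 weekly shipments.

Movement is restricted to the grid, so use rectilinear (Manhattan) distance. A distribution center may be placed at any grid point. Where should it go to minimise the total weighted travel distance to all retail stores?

(5, 6)

Manhattan distance separates: Σwᵢ(|x−xᵢ|+|y−yᵢ|) = Σwᵢ|x−xᵢ| + Σwᵢ|y−yᵢ|, so x and y are optimised independently as 1-D weighted medians.
Total weight W = 362; half = 181.
x-coordinate, sorted with cumulative weight:
  x=0 (Delta, w=30) cum 30
  x=1 (Zeta, w=150) cum 180
  x=5 (Epsilon, w=55) cum 235  ← median
  x=6 (Beta, w=55) cum 290
  x=11 (Alpha, w=12) cum 302
  x=12 (Gamma, w=25) cum 327
  x=12 (Eta, w=35) cum 362
⇒ x* = 5
y-coordinate, sorted with cumulative weight:
  y=0 (Beta, w=55) cum 55
  y=1 (Delta, w=30) cum 85
  y=2 (Gamma, w=25) cum 110
  y=5 (Eta, w=35) cum 145
  y=6 (Zeta, w=150) cum 295  ← median
  y=8 (Epsilon, w=55) cum 350
  y=11 (Alpha, w=12) cum 362
⇒ y* = 6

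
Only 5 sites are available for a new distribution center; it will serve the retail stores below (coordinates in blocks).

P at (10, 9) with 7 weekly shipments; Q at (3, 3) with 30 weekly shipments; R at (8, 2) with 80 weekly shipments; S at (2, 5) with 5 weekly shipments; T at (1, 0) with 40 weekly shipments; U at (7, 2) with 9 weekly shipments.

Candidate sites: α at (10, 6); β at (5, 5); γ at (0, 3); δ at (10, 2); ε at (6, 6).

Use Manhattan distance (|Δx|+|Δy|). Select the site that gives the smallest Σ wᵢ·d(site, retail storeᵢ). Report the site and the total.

Total weighted distance at each candidate:
  α (10, 6): total = 1509
  β (5, 5): total = 1083
  γ (0, 3): total = 1174
  δ (10, 2): total = 971
  ε (6, 6): total = 1219
Minimum is at δ with total 971 blocks.

δ, total 971 blocks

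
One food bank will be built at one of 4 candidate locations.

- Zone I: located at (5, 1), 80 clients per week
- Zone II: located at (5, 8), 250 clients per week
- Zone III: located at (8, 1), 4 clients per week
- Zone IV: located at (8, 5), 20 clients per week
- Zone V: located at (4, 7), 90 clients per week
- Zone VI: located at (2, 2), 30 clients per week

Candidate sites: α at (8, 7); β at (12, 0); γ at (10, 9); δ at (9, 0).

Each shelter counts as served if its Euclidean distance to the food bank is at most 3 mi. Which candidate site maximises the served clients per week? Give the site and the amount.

α, covering 20

Coverage radius r = 3 mi; a point is covered iff (Δx)²+(Δy)² ≤ 3² = 9.
  α (8, 7): covers {Zone IV} → 20
  β (12, 0): covers {none} → 0
  γ (10, 9): covers {none} → 0
  δ (9, 0): covers {Zone III} → 4
Maximum coverage at α: 20 clients per week.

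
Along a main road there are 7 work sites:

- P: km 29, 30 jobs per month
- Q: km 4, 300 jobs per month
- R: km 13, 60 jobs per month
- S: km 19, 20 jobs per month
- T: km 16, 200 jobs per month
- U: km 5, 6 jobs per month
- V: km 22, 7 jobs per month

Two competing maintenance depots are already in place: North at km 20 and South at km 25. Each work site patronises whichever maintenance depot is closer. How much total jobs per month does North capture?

593

The indifferent point is the midpoint (20+25)/2 = 22.5; work sites left of it (closer to North at 20) go to North, those right go to South.
  Q at 4 (w=300) → North
  U at 5 (w=6) → North
  R at 13 (w=60) → North
  T at 16 (w=200) → North
  S at 19 (w=20) → North
  V at 22 (w=7) → North
  P at 29 (w=30) → South
North captures 593; South captures 30.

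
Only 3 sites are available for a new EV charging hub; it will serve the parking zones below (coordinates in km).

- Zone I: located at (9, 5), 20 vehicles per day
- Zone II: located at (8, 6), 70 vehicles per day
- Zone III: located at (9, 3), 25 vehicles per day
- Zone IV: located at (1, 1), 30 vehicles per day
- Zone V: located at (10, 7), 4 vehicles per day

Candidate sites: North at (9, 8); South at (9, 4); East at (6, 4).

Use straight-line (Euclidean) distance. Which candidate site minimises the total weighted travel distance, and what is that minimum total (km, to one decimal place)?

South, total 470.5 km

Total weighted distance at each candidate:
  North (9, 8): total = 666.1
  South (9, 4): total = 470.5
  East (6, 4): total = 535.2
Minimum is at South with total 470.5 km.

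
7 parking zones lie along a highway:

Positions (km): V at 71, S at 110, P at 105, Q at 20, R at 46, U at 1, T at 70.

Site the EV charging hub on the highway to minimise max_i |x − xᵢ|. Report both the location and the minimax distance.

The 1-center on a line is the midpoint of the two extreme points: leftmost at 1, rightmost at 110.
Optimal location = (1 + 110)/2 = 55.5; maximum distance = (110 − 1)/2 = 54.5.

location 55.5, max distance 54.5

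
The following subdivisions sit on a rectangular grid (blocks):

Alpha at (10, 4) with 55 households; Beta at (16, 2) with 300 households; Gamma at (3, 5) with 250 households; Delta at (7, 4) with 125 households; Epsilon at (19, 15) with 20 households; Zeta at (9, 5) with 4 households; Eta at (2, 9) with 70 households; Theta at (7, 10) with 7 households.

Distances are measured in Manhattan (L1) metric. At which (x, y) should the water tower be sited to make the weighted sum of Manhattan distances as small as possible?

Manhattan distance separates: Σwᵢ(|x−xᵢ|+|y−yᵢ|) = Σwᵢ|x−xᵢ| + Σwᵢ|y−yᵢ|, so x and y are optimised independently as 1-D weighted medians.
Total weight W = 831; half = 415.5.
x-coordinate, sorted with cumulative weight:
  x=2 (Eta, w=70) cum 70
  x=3 (Gamma, w=250) cum 320
  x=7 (Delta, w=125) cum 445  ← median
  x=7 (Theta, w=7) cum 452
  x=9 (Zeta, w=4) cum 456
  x=10 (Alpha, w=55) cum 511
  x=16 (Beta, w=300) cum 811
  x=19 (Epsilon, w=20) cum 831
⇒ x* = 7
y-coordinate, sorted with cumulative weight:
  y=2 (Beta, w=300) cum 300
  y=4 (Alpha, w=55) cum 355
  y=4 (Delta, w=125) cum 480  ← median
  y=5 (Gamma, w=250) cum 730
  y=5 (Zeta, w=4) cum 734
  y=9 (Eta, w=70) cum 804
  y=10 (Theta, w=7) cum 811
  y=15 (Epsilon, w=20) cum 831
⇒ y* = 4

(7, 4)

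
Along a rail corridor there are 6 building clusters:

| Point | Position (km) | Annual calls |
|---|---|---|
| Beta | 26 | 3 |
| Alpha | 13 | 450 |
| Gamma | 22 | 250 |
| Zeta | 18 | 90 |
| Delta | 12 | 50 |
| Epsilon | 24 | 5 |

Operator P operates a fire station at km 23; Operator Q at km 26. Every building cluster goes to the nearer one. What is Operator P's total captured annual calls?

The indifferent point is the midpoint (23+26)/2 = 24.5; building clusters left of it (closer to Operator P at 23) go to Operator P, those right go to Operator Q.
  Delta at 12 (w=50) → Operator P
  Alpha at 13 (w=450) → Operator P
  Zeta at 18 (w=90) → Operator P
  Gamma at 22 (w=250) → Operator P
  Epsilon at 24 (w=5) → Operator P
  Beta at 26 (w=3) → Operator Q
Operator P captures 845; Operator Q captures 3.

845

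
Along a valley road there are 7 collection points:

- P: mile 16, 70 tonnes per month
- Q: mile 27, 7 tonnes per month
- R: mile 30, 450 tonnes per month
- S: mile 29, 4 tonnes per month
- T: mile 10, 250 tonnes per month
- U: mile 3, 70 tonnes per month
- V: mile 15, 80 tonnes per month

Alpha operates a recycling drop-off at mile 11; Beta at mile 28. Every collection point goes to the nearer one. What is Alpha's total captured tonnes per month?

The indifferent point is the midpoint (11+28)/2 = 19.5; collection points left of it (closer to Alpha at 11) go to Alpha, those right go to Beta.
  U at 3 (w=70) → Alpha
  T at 10 (w=250) → Alpha
  V at 15 (w=80) → Alpha
  P at 16 (w=70) → Alpha
  Q at 27 (w=7) → Beta
  S at 29 (w=4) → Beta
  R at 30 (w=450) → Beta
Alpha captures 470; Beta captures 461.

470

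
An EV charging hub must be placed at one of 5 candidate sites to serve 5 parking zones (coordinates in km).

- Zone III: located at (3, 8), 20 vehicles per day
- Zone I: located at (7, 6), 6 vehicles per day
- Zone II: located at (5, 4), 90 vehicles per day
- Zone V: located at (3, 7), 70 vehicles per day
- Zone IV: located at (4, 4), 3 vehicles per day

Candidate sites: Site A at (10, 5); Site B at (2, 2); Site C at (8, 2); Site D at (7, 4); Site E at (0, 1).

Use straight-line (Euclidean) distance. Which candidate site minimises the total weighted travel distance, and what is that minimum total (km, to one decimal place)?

Site D, total 664.1 km

Total weighted distance at each candidate:
  Site A (10, 5): total = 1158.1
  Site B (2, 2): total = 850.0
  Site C (8, 2): total = 1013.8
  Site D (7, 4): total = 664.1
  Site E (0, 1): total = 1213.3
Minimum is at Site D with total 664.1 km.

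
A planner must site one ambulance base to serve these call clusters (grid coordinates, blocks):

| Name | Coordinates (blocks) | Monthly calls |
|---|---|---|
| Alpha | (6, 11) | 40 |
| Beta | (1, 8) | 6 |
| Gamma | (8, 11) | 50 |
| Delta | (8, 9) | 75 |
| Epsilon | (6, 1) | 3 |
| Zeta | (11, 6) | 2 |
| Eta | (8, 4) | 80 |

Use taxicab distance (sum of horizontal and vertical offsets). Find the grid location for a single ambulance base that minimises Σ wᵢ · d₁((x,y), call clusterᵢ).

Manhattan distance separates: Σwᵢ(|x−xᵢ|+|y−yᵢ|) = Σwᵢ|x−xᵢ| + Σwᵢ|y−yᵢ|, so x and y are optimised independently as 1-D weighted medians.
Total weight W = 256; half = 128.
x-coordinate, sorted with cumulative weight:
  x=1 (Beta, w=6) cum 6
  x=6 (Alpha, w=40) cum 46
  x=6 (Epsilon, w=3) cum 49
  x=8 (Gamma, w=50) cum 99
  x=8 (Delta, w=75) cum 174  ← median
  x=8 (Eta, w=80) cum 254
  x=11 (Zeta, w=2) cum 256
⇒ x* = 8
y-coordinate, sorted with cumulative weight:
  y=1 (Epsilon, w=3) cum 3
  y=4 (Eta, w=80) cum 83
  y=6 (Zeta, w=2) cum 85
  y=8 (Beta, w=6) cum 91
  y=9 (Delta, w=75) cum 166  ← median
  y=11 (Alpha, w=40) cum 206
  y=11 (Gamma, w=50) cum 256
⇒ y* = 9

(8, 9)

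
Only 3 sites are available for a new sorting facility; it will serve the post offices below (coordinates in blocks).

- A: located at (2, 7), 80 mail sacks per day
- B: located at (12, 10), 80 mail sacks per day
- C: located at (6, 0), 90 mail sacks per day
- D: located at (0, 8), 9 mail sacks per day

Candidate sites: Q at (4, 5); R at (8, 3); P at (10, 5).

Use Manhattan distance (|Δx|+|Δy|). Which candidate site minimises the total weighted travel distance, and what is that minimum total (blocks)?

Total weighted distance at each candidate:
  Q (4, 5): total = 2053
  R (8, 3): total = 2247
  P (10, 5): total = 2287
Minimum is at Q with total 2053 blocks.

Q, total 2053 blocks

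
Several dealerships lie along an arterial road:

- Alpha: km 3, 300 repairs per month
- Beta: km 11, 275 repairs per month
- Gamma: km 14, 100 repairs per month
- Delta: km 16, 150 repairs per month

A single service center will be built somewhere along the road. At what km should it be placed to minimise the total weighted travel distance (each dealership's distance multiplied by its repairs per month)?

For a sum of weighted absolute distances on a line, the optimum is the weighted median (not the mean). Total weight W = 825; half-weight = 412.5.
Sort by position and accumulate weight:
  km 3 (Alpha, w=300) → cum 300
  km 11 (Beta, w=275) → cum 575  ≥ 412.5 → median here
  km 14 (Gamma, w=100) → cum 675
  km 16 (Delta, w=150) → cum 825
Optimal location: km 11.

x = 11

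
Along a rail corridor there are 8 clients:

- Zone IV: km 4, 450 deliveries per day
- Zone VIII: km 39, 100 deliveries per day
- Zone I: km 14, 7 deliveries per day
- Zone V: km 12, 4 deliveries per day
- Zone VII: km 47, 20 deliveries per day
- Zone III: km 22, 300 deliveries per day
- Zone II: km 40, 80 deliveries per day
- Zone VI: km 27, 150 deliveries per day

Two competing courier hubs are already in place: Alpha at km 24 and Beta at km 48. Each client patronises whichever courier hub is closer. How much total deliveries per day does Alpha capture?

The indifferent point is the midpoint (24+48)/2 = 36; clients left of it (closer to Alpha at 24) go to Alpha, those right go to Beta.
  Zone IV at 4 (w=450) → Alpha
  Zone V at 12 (w=4) → Alpha
  Zone I at 14 (w=7) → Alpha
  Zone III at 22 (w=300) → Alpha
  Zone VI at 27 (w=150) → Alpha
  Zone VIII at 39 (w=100) → Beta
  Zone II at 40 (w=80) → Beta
  Zone VII at 47 (w=20) → Beta
Alpha captures 911; Beta captures 200.

911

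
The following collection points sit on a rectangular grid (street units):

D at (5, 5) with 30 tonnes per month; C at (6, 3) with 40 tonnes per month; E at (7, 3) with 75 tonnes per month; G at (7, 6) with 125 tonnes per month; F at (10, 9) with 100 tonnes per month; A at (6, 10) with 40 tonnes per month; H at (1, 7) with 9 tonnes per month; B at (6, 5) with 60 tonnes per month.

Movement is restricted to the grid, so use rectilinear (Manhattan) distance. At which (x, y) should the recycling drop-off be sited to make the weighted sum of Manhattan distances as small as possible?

Manhattan distance separates: Σwᵢ(|x−xᵢ|+|y−yᵢ|) = Σwᵢ|x−xᵢ| + Σwᵢ|y−yᵢ|, so x and y are optimised independently as 1-D weighted medians.
Total weight W = 479; half = 239.5.
x-coordinate, sorted with cumulative weight:
  x=1 (H, w=9) cum 9
  x=5 (D, w=30) cum 39
  x=6 (C, w=40) cum 79
  x=6 (A, w=40) cum 119
  x=6 (B, w=60) cum 179
  x=7 (E, w=75) cum 254  ← median
  x=7 (G, w=125) cum 379
  x=10 (F, w=100) cum 479
⇒ x* = 7
y-coordinate, sorted with cumulative weight:
  y=3 (C, w=40) cum 40
  y=3 (E, w=75) cum 115
  y=5 (D, w=30) cum 145
  y=5 (B, w=60) cum 205
  y=6 (G, w=125) cum 330  ← median
  y=7 (H, w=9) cum 339
  y=9 (F, w=100) cum 439
  y=10 (A, w=40) cum 479
⇒ y* = 6

(7, 6)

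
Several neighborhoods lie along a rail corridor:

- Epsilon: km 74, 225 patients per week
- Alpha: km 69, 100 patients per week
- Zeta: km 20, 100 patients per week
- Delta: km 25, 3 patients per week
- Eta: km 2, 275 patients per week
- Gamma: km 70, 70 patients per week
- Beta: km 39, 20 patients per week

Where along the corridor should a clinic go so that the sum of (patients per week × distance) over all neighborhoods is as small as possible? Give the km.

x = 39

For a sum of weighted absolute distances on a line, the optimum is the weighted median (not the mean). Total weight W = 793; half-weight = 396.5.
Sort by position and accumulate weight:
  km 2 (Eta, w=275) → cum 275
  km 20 (Zeta, w=100) → cum 375
  km 25 (Delta, w=3) → cum 378
  km 39 (Beta, w=20) → cum 398  ≥ 396.5 → median here
  km 69 (Alpha, w=100) → cum 498
  km 70 (Gamma, w=70) → cum 568
  km 74 (Epsilon, w=225) → cum 793
Optimal location: km 39.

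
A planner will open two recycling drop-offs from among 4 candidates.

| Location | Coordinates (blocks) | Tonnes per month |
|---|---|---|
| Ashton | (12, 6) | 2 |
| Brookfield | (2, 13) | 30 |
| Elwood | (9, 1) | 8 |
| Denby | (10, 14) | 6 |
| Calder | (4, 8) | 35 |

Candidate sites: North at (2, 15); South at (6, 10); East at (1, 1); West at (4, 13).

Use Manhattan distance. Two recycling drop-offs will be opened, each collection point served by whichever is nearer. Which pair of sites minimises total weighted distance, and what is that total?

{South, West}, total 358

Evaluate every pair (each demand assigned to the nearer of the two):
  {South, West}: total = 358
  {North, South}: total = 364
  {East, West}: total = 371
  {North, West}: total = 443
  {South, East}: total = 482
  {North, East}: total = 525
Best pair: {South, West} with total 358.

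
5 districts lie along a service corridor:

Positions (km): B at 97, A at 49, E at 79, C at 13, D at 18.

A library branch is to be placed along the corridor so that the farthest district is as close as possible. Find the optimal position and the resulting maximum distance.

location 55, max distance 42

The 1-center on a line is the midpoint of the two extreme points: leftmost at 13, rightmost at 97.
Optimal location = (13 + 97)/2 = 55; maximum distance = (97 − 13)/2 = 42.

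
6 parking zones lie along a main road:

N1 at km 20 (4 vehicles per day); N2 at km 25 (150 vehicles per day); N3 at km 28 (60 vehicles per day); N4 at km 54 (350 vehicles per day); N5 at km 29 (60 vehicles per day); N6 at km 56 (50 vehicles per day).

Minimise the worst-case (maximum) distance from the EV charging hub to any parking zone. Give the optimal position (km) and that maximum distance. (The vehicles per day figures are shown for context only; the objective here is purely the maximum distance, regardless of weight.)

location 38, max distance 18

The 1-center on a line is the midpoint of the two extreme points: leftmost at 20, rightmost at 56.
Optimal location = (20 + 56)/2 = 38; maximum distance = (56 − 20)/2 = 18.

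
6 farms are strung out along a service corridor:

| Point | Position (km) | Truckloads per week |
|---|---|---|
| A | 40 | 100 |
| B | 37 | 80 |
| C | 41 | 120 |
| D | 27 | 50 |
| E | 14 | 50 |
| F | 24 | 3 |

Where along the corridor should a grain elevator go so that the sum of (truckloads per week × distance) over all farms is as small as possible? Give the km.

x = 40

For a sum of weighted absolute distances on a line, the optimum is the weighted median (not the mean). Total weight W = 403; half-weight = 201.5.
Sort by position and accumulate weight:
  km 14 (E, w=50) → cum 50
  km 24 (F, w=3) → cum 53
  km 27 (D, w=50) → cum 103
  km 37 (B, w=80) → cum 183
  km 40 (A, w=100) → cum 283  ≥ 201.5 → median here
  km 41 (C, w=120) → cum 403
Optimal location: km 40.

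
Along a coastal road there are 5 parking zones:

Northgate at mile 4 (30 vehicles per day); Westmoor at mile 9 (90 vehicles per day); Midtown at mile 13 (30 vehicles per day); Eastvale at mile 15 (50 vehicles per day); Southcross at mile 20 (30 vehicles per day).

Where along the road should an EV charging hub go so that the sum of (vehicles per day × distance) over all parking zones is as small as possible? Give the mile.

x = 9

For a sum of weighted absolute distances on a line, the optimum is the weighted median (not the mean). Total weight W = 230; half-weight = 115.
Sort by position and accumulate weight:
  mile 4 (Northgate, w=30) → cum 30
  mile 9 (Westmoor, w=90) → cum 120  ≥ 115 → median here
  mile 13 (Midtown, w=30) → cum 150
  mile 15 (Eastvale, w=50) → cum 200
  mile 20 (Southcross, w=30) → cum 230
Optimal location: mile 9.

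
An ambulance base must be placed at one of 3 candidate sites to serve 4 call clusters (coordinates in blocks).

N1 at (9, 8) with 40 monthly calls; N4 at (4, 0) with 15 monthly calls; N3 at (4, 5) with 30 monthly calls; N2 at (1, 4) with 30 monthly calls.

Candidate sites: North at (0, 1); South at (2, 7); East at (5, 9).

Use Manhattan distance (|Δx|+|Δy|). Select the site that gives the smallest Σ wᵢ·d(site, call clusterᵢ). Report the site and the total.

Total weighted distance at each candidate:
  North (0, 1): total = 1075
  South (2, 7): total = 695
  East (5, 9): total = 770
Minimum is at South with total 695 blocks.

South, total 695 blocks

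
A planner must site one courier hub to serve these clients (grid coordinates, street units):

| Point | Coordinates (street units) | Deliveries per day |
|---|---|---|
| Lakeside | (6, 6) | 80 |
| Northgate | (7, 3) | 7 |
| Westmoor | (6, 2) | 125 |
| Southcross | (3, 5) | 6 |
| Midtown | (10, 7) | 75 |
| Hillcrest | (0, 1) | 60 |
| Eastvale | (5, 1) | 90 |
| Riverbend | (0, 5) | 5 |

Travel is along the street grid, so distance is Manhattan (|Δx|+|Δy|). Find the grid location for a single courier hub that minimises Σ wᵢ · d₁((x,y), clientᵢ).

Manhattan distance separates: Σwᵢ(|x−xᵢ|+|y−yᵢ|) = Σwᵢ|x−xᵢ| + Σwᵢ|y−yᵢ|, so x and y are optimised independently as 1-D weighted medians.
Total weight W = 448; half = 224.
x-coordinate, sorted with cumulative weight:
  x=0 (Hillcrest, w=60) cum 60
  x=0 (Riverbend, w=5) cum 65
  x=3 (Southcross, w=6) cum 71
  x=5 (Eastvale, w=90) cum 161
  x=6 (Lakeside, w=80) cum 241  ← median
  x=6 (Westmoor, w=125) cum 366
  x=7 (Northgate, w=7) cum 373
  x=10 (Midtown, w=75) cum 448
⇒ x* = 6
y-coordinate, sorted with cumulative weight:
  y=1 (Hillcrest, w=60) cum 60
  y=1 (Eastvale, w=90) cum 150
  y=2 (Westmoor, w=125) cum 275  ← median
  y=3 (Northgate, w=7) cum 282
  y=5 (Southcross, w=6) cum 288
  y=5 (Riverbend, w=5) cum 293
  y=6 (Lakeside, w=80) cum 373
  y=7 (Midtown, w=75) cum 448
⇒ y* = 2

(6, 2)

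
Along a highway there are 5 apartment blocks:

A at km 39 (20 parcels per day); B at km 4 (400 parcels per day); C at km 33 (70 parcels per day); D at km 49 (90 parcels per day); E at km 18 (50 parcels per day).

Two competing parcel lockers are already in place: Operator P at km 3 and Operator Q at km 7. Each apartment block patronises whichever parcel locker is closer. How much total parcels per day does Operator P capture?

The indifferent point is the midpoint (3+7)/2 = 5; apartment blocks left of it (closer to Operator P at 3) go to Operator P, those right go to Operator Q.
  B at 4 (w=400) → Operator P
  E at 18 (w=50) → Operator Q
  C at 33 (w=70) → Operator Q
  A at 39 (w=20) → Operator Q
  D at 49 (w=90) → Operator Q
Operator P captures 400; Operator Q captures 230.

400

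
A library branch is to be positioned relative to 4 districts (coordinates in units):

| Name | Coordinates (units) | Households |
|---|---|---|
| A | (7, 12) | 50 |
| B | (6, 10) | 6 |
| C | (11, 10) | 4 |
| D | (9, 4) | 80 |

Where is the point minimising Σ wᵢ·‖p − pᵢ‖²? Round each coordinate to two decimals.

(8.21, 7.29)

The minimiser of Σwᵢ‖p−pᵢ‖² is the weighted centroid p* = (Σwᵢpᵢ)/(Σwᵢ).
Σwᵢ = 140.
Σwᵢxᵢ = 50·7 + 6·6 + 4·11 + 80·9 = 1150.
Σwᵢyᵢ = 50·12 + 6·10 + 4·10 + 80·4 = 1020.
x* = 1150/140 = 8.21, y* = 1020/140 = 7.29.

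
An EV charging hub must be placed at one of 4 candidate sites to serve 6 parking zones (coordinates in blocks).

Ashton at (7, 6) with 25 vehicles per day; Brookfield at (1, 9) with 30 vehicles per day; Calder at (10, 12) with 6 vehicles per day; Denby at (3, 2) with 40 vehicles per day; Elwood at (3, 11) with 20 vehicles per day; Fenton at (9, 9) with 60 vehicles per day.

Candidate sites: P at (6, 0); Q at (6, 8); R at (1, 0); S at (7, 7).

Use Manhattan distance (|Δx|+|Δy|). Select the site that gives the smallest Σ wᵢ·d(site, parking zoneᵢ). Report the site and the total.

Q, total 1023 blocks

Total weighted distance at each candidate:
  P (6, 0): total = 1891
  Q (6, 8): total = 1023
  R (1, 0): total = 2136
  S (7, 7): total = 1073
Minimum is at Q with total 1023 blocks.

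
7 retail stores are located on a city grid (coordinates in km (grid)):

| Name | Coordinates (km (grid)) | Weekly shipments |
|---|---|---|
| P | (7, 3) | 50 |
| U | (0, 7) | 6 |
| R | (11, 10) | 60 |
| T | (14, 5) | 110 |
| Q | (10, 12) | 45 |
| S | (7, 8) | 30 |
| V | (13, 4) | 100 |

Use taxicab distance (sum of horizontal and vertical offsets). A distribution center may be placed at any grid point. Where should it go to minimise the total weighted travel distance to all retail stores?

Manhattan distance separates: Σwᵢ(|x−xᵢ|+|y−yᵢ|) = Σwᵢ|x−xᵢ| + Σwᵢ|y−yᵢ|, so x and y are optimised independently as 1-D weighted medians.
Total weight W = 401; half = 200.5.
x-coordinate, sorted with cumulative weight:
  x=0 (U, w=6) cum 6
  x=7 (P, w=50) cum 56
  x=7 (S, w=30) cum 86
  x=10 (Q, w=45) cum 131
  x=11 (R, w=60) cum 191
  x=13 (V, w=100) cum 291  ← median
  x=14 (T, w=110) cum 401
⇒ x* = 13
y-coordinate, sorted with cumulative weight:
  y=3 (P, w=50) cum 50
  y=4 (V, w=100) cum 150
  y=5 (T, w=110) cum 260  ← median
  y=7 (U, w=6) cum 266
  y=8 (S, w=30) cum 296
  y=10 (R, w=60) cum 356
  y=12 (Q, w=45) cum 401
⇒ y* = 5

(13, 5)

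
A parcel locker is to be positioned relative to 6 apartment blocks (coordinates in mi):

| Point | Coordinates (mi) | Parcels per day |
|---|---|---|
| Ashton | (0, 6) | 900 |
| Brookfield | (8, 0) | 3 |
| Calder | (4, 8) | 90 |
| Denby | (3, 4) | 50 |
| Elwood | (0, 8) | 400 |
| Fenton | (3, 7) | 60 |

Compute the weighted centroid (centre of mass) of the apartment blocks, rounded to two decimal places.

The minimiser of Σwᵢ‖p−pᵢ‖² is the weighted centroid p* = (Σwᵢpᵢ)/(Σwᵢ).
Σwᵢ = 1503.
Σwᵢxᵢ = 900·0 + 3·8 + 90·4 + 50·3 + 400·0 + 60·3 = 714.
Σwᵢyᵢ = 900·6 + 3·0 + 90·8 + 50·4 + 400·8 + 60·7 = 9940.
x* = 714/1503 = 0.48, y* = 9940/1503 = 6.61.

(0.48, 6.61)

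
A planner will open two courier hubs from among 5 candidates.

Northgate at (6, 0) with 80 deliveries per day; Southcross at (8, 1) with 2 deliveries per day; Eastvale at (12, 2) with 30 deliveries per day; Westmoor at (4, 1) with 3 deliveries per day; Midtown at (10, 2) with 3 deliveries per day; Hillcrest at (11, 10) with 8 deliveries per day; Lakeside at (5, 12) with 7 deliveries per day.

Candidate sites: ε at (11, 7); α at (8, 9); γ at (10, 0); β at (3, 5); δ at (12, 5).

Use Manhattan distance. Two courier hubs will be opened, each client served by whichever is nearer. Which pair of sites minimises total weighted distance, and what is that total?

Evaluate every pair (each demand assigned to the nearer of the two):
  {α, γ}: total = 547
  {ε, γ}: total = 574
  {γ, δ}: total = 589
  {γ, β}: total = 618
  {β, δ}: total = 887
  {ε, β}: total = 958
  {α, β}: total = 1102
  {α, δ}: total = 1111
  {ε, δ}: total = 1138
  {ε, α}: total = 1196
Best pair: {α, γ} with total 547.

{α, γ}, total 547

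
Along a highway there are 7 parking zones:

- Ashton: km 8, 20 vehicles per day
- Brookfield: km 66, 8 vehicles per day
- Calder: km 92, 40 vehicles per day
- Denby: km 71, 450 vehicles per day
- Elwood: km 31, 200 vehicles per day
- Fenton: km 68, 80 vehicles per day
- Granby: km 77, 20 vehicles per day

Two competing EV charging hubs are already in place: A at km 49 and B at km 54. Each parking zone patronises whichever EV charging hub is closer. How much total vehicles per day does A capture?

The indifferent point is the midpoint (49+54)/2 = 51.5; parking zones left of it (closer to A at 49) go to A, those right go to B.
  Ashton at 8 (w=20) → A
  Elwood at 31 (w=200) → A
  Brookfield at 66 (w=8) → B
  Fenton at 68 (w=80) → B
  Denby at 71 (w=450) → B
  Granby at 77 (w=20) → B
  Calder at 92 (w=40) → B
A captures 220; B captures 598.

220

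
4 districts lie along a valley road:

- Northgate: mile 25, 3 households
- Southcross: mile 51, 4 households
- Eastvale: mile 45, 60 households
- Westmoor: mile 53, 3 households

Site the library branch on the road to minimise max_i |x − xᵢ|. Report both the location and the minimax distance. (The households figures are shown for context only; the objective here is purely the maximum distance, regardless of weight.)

location 39, max distance 14

The 1-center on a line is the midpoint of the two extreme points: leftmost at 25, rightmost at 53.
Optimal location = (25 + 53)/2 = 39; maximum distance = (53 − 25)/2 = 14.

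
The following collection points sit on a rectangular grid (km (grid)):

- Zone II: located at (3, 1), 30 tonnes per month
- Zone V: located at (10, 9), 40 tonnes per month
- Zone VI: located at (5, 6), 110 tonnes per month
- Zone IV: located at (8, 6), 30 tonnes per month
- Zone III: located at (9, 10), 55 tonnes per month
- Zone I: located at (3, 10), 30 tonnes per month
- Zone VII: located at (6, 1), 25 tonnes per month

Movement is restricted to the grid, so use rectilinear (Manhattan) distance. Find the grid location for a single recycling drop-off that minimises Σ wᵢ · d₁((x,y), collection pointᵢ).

(5, 6)

Manhattan distance separates: Σwᵢ(|x−xᵢ|+|y−yᵢ|) = Σwᵢ|x−xᵢ| + Σwᵢ|y−yᵢ|, so x and y are optimised independently as 1-D weighted medians.
Total weight W = 320; half = 160.
x-coordinate, sorted with cumulative weight:
  x=3 (Zone II, w=30) cum 30
  x=3 (Zone I, w=30) cum 60
  x=5 (Zone VI, w=110) cum 170  ← median
  x=6 (Zone VII, w=25) cum 195
  x=8 (Zone IV, w=30) cum 225
  x=9 (Zone III, w=55) cum 280
  x=10 (Zone V, w=40) cum 320
⇒ x* = 5
y-coordinate, sorted with cumulative weight:
  y=1 (Zone II, w=30) cum 30
  y=1 (Zone VII, w=25) cum 55
  y=6 (Zone VI, w=110) cum 165  ← median
  y=6 (Zone IV, w=30) cum 195
  y=9 (Zone V, w=40) cum 235
  y=10 (Zone III, w=55) cum 290
  y=10 (Zone I, w=30) cum 320
⇒ y* = 6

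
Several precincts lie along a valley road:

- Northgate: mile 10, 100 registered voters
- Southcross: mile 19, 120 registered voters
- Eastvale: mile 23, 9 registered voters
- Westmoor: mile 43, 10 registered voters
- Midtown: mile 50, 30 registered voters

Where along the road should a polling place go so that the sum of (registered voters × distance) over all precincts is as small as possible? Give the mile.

For a sum of weighted absolute distances on a line, the optimum is the weighted median (not the mean). Total weight W = 269; half-weight = 134.5.
Sort by position and accumulate weight:
  mile 10 (Northgate, w=100) → cum 100
  mile 19 (Southcross, w=120) → cum 220  ≥ 134.5 → median here
  mile 23 (Eastvale, w=9) → cum 229
  mile 43 (Westmoor, w=10) → cum 239
  mile 50 (Midtown, w=30) → cum 269
Optimal location: mile 19.

x = 19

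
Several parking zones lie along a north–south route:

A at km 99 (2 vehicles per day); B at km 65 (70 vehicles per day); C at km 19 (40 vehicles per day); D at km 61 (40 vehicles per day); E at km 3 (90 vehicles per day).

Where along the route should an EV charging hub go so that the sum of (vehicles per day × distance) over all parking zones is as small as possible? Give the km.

x = 19

For a sum of weighted absolute distances on a line, the optimum is the weighted median (not the mean). Total weight W = 242; half-weight = 121.
Sort by position and accumulate weight:
  km 3 (E, w=90) → cum 90
  km 19 (C, w=40) → cum 130  ≥ 121 → median here
  km 61 (D, w=40) → cum 170
  km 65 (B, w=70) → cum 240
  km 99 (A, w=2) → cum 242
Optimal location: km 19.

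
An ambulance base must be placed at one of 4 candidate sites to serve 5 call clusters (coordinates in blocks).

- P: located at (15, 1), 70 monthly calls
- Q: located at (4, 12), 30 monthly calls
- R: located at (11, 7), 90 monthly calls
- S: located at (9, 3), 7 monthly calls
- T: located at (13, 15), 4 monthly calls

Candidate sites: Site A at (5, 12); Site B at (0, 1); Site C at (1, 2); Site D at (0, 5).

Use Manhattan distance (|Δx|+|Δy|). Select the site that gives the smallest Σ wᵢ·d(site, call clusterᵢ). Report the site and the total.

Total weighted distance at each candidate:
  Site A (5, 12): total = 2625
  Site B (0, 1): total = 3215
  Site C (1, 2): total = 2953
  Site D (0, 5): total = 2999
Minimum is at Site A with total 2625 blocks.

Site A, total 2625 blocks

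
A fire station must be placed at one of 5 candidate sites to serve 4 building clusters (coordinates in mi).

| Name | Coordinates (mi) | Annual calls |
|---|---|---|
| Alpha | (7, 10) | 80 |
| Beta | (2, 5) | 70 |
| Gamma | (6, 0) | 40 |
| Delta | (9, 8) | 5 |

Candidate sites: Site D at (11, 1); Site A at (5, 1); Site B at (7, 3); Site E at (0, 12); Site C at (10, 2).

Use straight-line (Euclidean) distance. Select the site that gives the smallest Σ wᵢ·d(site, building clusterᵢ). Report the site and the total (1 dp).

Total weighted distance at each candidate:
  Site D (11, 1): total = 1717.7
  Site A (5, 1): total = 1184.4
  Site B (7, 3): total = 1090.4
  Site E (0, 12): total = 1677.9
  Site C (10, 2): total = 1490.9
Minimum is at Site B with total 1090.4 mi.

Site B, total 1090.4 mi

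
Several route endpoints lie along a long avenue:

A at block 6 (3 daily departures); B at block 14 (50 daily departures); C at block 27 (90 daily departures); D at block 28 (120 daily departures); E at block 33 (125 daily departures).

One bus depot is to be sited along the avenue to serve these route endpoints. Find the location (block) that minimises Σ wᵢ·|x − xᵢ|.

x = 28

For a sum of weighted absolute distances on a line, the optimum is the weighted median (not the mean). Total weight W = 388; half-weight = 194.
Sort by position and accumulate weight:
  block 6 (A, w=3) → cum 3
  block 14 (B, w=50) → cum 53
  block 27 (C, w=90) → cum 143
  block 28 (D, w=120) → cum 263  ≥ 194 → median here
  block 33 (E, w=125) → cum 388
Optimal location: block 28.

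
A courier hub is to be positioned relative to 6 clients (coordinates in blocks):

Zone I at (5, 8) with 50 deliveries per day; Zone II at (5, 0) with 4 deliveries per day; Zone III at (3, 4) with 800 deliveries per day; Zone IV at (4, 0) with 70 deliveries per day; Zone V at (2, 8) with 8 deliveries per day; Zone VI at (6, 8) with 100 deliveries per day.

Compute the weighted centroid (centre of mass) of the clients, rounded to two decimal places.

(3.46, 4.33)

The minimiser of Σwᵢ‖p−pᵢ‖² is the weighted centroid p* = (Σwᵢpᵢ)/(Σwᵢ).
Σwᵢ = 1032.
Σwᵢxᵢ = 50·5 + 4·5 + 800·3 + 70·4 + 8·2 + 100·6 = 3566.
Σwᵢyᵢ = 50·8 + 4·0 + 800·4 + 70·0 + 8·8 + 100·8 = 4464.
x* = 3566/1032 = 3.46, y* = 4464/1032 = 4.33.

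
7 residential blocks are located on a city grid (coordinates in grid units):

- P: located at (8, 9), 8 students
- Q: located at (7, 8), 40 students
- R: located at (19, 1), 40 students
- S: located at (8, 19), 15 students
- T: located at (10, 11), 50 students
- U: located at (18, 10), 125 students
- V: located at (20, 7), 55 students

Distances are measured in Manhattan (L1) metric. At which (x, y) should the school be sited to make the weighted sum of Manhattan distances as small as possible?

Manhattan distance separates: Σwᵢ(|x−xᵢ|+|y−yᵢ|) = Σwᵢ|x−xᵢ| + Σwᵢ|y−yᵢ|, so x and y are optimised independently as 1-D weighted medians.
Total weight W = 333; half = 166.5.
x-coordinate, sorted with cumulative weight:
  x=7 (Q, w=40) cum 40
  x=8 (P, w=8) cum 48
  x=8 (S, w=15) cum 63
  x=10 (T, w=50) cum 113
  x=18 (U, w=125) cum 238  ← median
  x=19 (R, w=40) cum 278
  x=20 (V, w=55) cum 333
⇒ x* = 18
y-coordinate, sorted with cumulative weight:
  y=1 (R, w=40) cum 40
  y=7 (V, w=55) cum 95
  y=8 (Q, w=40) cum 135
  y=9 (P, w=8) cum 143
  y=10 (U, w=125) cum 268  ← median
  y=11 (T, w=50) cum 318
  y=19 (S, w=15) cum 333
⇒ y* = 10

(18, 10)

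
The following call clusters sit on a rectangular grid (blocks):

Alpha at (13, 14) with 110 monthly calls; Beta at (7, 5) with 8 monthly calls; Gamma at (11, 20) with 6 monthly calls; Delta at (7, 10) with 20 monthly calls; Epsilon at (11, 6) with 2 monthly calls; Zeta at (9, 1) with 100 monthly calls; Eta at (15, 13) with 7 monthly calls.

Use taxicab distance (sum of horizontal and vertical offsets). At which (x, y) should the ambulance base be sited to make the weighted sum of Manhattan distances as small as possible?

(9, 10)

Manhattan distance separates: Σwᵢ(|x−xᵢ|+|y−yᵢ|) = Σwᵢ|x−xᵢ| + Σwᵢ|y−yᵢ|, so x and y are optimised independently as 1-D weighted medians.
Total weight W = 253; half = 126.5.
x-coordinate, sorted with cumulative weight:
  x=7 (Beta, w=8) cum 8
  x=7 (Delta, w=20) cum 28
  x=9 (Zeta, w=100) cum 128  ← median
  x=11 (Gamma, w=6) cum 134
  x=11 (Epsilon, w=2) cum 136
  x=13 (Alpha, w=110) cum 246
  x=15 (Eta, w=7) cum 253
⇒ x* = 9
y-coordinate, sorted with cumulative weight:
  y=1 (Zeta, w=100) cum 100
  y=5 (Beta, w=8) cum 108
  y=6 (Epsilon, w=2) cum 110
  y=10 (Delta, w=20) cum 130  ← median
  y=13 (Eta, w=7) cum 137
  y=14 (Alpha, w=110) cum 247
  y=20 (Gamma, w=6) cum 253
⇒ y* = 10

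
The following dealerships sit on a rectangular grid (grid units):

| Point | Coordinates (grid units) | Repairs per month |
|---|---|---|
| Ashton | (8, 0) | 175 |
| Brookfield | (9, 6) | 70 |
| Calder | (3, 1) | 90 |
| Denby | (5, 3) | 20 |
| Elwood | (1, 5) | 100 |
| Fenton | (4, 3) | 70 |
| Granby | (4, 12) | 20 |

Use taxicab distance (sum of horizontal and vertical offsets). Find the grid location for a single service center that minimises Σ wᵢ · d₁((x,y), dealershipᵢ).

Manhattan distance separates: Σwᵢ(|x−xᵢ|+|y−yᵢ|) = Σwᵢ|x−xᵢ| + Σwᵢ|y−yᵢ|, so x and y are optimised independently as 1-D weighted medians.
Total weight W = 545; half = 272.5.
x-coordinate, sorted with cumulative weight:
  x=1 (Elwood, w=100) cum 100
  x=3 (Calder, w=90) cum 190
  x=4 (Fenton, w=70) cum 260
  x=4 (Granby, w=20) cum 280  ← median
  x=5 (Denby, w=20) cum 300
  x=8 (Ashton, w=175) cum 475
  x=9 (Brookfield, w=70) cum 545
⇒ x* = 4
y-coordinate, sorted with cumulative weight:
  y=0 (Ashton, w=175) cum 175
  y=1 (Calder, w=90) cum 265
  y=3 (Denby, w=20) cum 285  ← median
  y=3 (Fenton, w=70) cum 355
  y=5 (Elwood, w=100) cum 455
  y=6 (Brookfield, w=70) cum 525
  y=12 (Granby, w=20) cum 545
⇒ y* = 3

(4, 3)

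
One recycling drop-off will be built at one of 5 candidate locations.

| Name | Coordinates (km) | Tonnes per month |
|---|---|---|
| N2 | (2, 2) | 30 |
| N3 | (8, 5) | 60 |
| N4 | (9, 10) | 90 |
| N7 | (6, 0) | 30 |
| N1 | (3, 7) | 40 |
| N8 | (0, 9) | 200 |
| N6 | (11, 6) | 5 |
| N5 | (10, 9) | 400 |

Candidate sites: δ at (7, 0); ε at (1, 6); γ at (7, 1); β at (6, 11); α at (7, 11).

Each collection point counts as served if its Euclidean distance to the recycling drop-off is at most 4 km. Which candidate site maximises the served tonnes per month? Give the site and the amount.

Coverage radius r = 4 km; a point is covered iff (Δx)²+(Δy)² ≤ 4² = 16.
  δ (7, 0): covers {N7} → 30
  ε (1, 6): covers {N1, N8} → 240
  γ (7, 1): covers {N7} → 30
  β (6, 11): covers {N4} → 90
  α (7, 11): covers {N4, N5} → 490
Maximum coverage at α: 490 tonnes per month.

α, covering 490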